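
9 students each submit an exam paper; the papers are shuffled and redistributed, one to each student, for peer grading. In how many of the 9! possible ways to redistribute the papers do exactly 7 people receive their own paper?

36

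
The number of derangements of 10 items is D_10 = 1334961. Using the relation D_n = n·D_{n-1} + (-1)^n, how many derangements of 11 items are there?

D_11 = 11·1334961 - 1 = 14684570.

14684570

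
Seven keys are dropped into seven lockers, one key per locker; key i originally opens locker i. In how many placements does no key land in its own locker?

1854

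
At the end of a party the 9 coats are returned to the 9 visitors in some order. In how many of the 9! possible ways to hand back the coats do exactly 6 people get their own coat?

168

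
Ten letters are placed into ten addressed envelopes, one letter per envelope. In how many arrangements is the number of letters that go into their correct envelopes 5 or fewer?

3626624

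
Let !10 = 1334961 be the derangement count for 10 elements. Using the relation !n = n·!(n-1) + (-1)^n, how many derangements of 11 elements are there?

!11 = 11·1334961 - 1 = 14684570.

14684570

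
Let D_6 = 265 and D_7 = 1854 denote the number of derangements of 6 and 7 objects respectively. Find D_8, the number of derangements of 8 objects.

14833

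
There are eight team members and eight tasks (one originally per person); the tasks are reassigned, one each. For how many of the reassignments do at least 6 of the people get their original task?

29

# with exactly i fixed is C(8,i)·!(8-i); sum over i=6..8:
  i=6: C(8,6)·!2 = 28·1 = 28
  i=7: C(8,7)·!1 = 8·0 = 0
  i=8: C(8,8)·!0 = 1·1 = 1
Total = 29.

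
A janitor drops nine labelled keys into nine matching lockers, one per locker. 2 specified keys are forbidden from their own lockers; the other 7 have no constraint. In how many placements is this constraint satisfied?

287280

Let A_j be the event that the j-th constrained one is fixed. By inclusion-exclusion over the 2 events:
Σ_{j=0}^{2} (-1)^j C(2,j)(9-j)!
= C(2,0)·9! - C(2,1)·8! + C(2,2)·7!
= 362880 - 80640 + 5040
= 287280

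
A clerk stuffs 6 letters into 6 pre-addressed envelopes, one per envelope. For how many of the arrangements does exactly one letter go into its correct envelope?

Pick the single fixed position: C(6,1) = 6 ways.
The remaining 5 must be deranged: !5 = 44.
Total: 6 × 44 = 264.

264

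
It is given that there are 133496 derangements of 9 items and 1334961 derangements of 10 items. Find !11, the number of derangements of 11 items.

14684570

!11 = (11-1)·(!10 + !9) = 10·(1334961 + 133496) = 10·1468457 = 14684570.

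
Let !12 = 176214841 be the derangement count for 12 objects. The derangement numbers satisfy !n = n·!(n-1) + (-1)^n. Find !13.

2290792932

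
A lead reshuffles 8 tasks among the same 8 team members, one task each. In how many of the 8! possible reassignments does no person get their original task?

14833

Use !n = (n-1)(!(n-1) + !(n-2)).
!8 = 7·(1854 + 265) = 7·2119 = 14833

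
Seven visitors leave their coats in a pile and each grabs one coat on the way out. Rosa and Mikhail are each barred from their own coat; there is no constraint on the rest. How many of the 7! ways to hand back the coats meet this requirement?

3720

Let A_j be the event that the j-th constrained one is fixed. By inclusion-exclusion over the 2 events:
Σ_{j=0}^{2} (-1)^j C(2,j)(7-j)!
= C(2,0)·7! - C(2,1)·6! + C(2,2)·5!
= 5040 - 1440 + 120
= 3720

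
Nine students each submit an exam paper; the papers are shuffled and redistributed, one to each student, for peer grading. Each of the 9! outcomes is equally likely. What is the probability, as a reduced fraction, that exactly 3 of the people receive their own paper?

53/864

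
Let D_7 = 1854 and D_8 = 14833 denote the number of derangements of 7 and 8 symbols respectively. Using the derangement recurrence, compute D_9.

D_9 = (9-1)·(D_8 + D_7) = 8·(14833 + 1854) = 8·16687 = 133496.

133496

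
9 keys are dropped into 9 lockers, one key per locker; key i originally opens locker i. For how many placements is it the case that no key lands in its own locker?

133496

Use !n = n·!(n-1) + (-1)^n.
!9 = 9·14833 - 1 = 133496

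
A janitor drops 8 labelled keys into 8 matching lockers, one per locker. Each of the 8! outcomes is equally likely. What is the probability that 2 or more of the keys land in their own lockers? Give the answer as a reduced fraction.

2131/8064

Favorable outcomes: Σ_{i≥2} C(8,i)·!(8-i) = 28·265 + 56·44 + 70·9 + 56·2 + 28·1 + 8·0 + 1·1 = 10655.
Total outcomes: 8! = 40320.
Probability = 10655/40320 = 2131/8064.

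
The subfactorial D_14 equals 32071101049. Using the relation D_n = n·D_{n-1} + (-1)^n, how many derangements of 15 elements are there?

D_15 = 15·32071101049 - 1 = 481066515734.

481066515734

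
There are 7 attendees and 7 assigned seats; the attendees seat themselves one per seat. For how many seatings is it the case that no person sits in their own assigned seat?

1854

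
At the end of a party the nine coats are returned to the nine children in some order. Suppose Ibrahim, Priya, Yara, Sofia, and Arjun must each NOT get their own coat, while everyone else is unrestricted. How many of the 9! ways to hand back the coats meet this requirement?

Let A_j be the event that the j-th constrained one is fixed. By inclusion-exclusion over the 5 events:
Σ_{j=0}^{5} (-1)^j C(5,j)(9-j)!
= C(5,0)·9! - C(5,1)·8! + C(5,2)·7! - C(5,3)·6! + C(5,4)·5! - C(5,5)·4!
= 362880 - 201600 + 50400 - 7200 + 600 - 24
= 205056

205056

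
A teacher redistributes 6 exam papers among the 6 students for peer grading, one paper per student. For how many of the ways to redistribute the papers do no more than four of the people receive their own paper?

719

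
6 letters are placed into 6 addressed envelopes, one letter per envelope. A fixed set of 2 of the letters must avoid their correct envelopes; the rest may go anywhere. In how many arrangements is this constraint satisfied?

Let A_j be the event that the j-th constrained one is fixed. By inclusion-exclusion over the 2 events:
Σ_{j=0}^{2} (-1)^j C(2,j)(6-j)!
= C(2,0)·6! - C(2,1)·5! + C(2,2)·4!
= 720 - 240 + 24
= 504

504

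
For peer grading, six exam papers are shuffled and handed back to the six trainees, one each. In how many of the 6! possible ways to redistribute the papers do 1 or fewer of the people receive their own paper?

529

Sum C(6,i)·!(6-i) for i = 0..1:
  i=0: C(6,0)·!6 = 1·265 = 265
  i=1: C(6,1)·!5 = 6·44 = 264
Total = 529.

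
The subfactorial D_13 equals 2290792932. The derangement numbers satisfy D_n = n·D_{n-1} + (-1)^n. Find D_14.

32071101049

D_14 = 14·2290792932 + 1 = 32071101049.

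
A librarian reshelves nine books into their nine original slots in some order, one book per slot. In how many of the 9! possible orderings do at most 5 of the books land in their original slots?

Sum C(9,i)·!(9-i) for i = 0..5:
  i=0: C(9,0)·!9 = 1·133496 = 133496
  i=1: C(9,1)·!8 = 9·14833 = 133497
  i=2: C(9,2)·!7 = 36·1854 = 66744
  i=3: C(9,3)·!6 = 84·265 = 22260
  i=4: C(9,4)·!5 = 126·44 = 5544
  i=5: C(9,5)·!4 = 126·9 = 1134
Total = 362675.

362675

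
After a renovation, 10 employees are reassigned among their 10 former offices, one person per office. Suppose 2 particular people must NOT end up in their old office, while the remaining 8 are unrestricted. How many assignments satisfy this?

2943360

Let A_j be the event that the j-th constrained one is fixed. By inclusion-exclusion over the 2 events:
Σ_{j=0}^{2} (-1)^j C(2,j)(10-j)!
= C(2,0)·10! - C(2,1)·9! + C(2,2)·8!
= 3628800 - 725760 + 40320
= 2943360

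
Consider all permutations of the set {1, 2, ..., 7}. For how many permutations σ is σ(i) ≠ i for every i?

1854

Use !n = (n-1)(!(n-1) + !(n-2)).
!7 = 6·(265 + 44) = 6·309 = 1854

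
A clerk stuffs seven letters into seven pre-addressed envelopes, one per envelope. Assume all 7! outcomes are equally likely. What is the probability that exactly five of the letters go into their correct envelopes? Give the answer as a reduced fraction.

Favorable outcomes: C(7,5)·!2 = 21·1 = 21.
Total outcomes: 7! = 5040.
Probability = 21/5040 = 1/240.

1/240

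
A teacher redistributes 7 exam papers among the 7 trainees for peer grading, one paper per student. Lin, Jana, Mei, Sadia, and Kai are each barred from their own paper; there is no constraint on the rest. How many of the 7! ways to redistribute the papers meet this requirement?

Inclusion-exclusion on the 5 forbidden self-matches:
Σ_{j=0}^{5} (-1)^j C(5,j)(7-j)!
= C(5,0)·7! - C(5,1)·6! + C(5,2)·5! - C(5,3)·4! + C(5,4)·3! - C(5,5)·2!
= 5040 - 3600 + 1200 - 240 + 30 - 2
= 2428

2428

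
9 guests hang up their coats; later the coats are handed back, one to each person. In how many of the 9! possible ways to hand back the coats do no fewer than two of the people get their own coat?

95887

# with exactly i fixed is C(9,i)·!(9-i); sum over i=2..9:
  i=2: C(9,2)·!7 = 36·1854 = 66744
  i=3: C(9,3)·!6 = 84·265 = 22260
  i=4: C(9,4)·!5 = 126·44 = 5544
  i=5: C(9,5)·!4 = 126·9 = 1134
  i=6: C(9,6)·!3 = 84·2 = 168
  i=7: C(9,7)·!2 = 36·1 = 36
  i=8: C(9,8)·!1 = 9·0 = 0
  i=9: C(9,9)·!0 = 1·1 = 1
Total = 95887.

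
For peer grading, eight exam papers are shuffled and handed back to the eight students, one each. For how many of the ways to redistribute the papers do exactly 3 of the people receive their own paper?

Pick the 3 fixed positions: C(8,3) = 56 ways.
The remaining 5 must be deranged: !5 = 44.
Total: 56 × 44 = 2464.

2464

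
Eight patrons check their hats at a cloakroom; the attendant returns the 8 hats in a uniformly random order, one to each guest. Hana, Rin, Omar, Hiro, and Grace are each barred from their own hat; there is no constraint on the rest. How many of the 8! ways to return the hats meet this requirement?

Inclusion-exclusion on the 5 forbidden self-matches:
Σ_{j=0}^{5} (-1)^j C(5,j)(8-j)!
= C(5,0)·8! - C(5,1)·7! + C(5,2)·6! - C(5,3)·5! + C(5,4)·4! - C(5,5)·3!
= 40320 - 25200 + 7200 - 1200 + 120 - 6
= 21234

21234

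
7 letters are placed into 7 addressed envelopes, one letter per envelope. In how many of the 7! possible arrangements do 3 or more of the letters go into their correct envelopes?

407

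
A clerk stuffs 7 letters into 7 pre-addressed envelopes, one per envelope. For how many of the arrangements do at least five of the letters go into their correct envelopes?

22

# with exactly i fixed is C(7,i)·!(7-i); sum over i=5..7:
  i=5: C(7,5)·!2 = 21·1 = 21
  i=6: C(7,6)·!1 = 7·0 = 0
  i=7: C(7,7)·!0 = 1·1 = 1
Total = 22.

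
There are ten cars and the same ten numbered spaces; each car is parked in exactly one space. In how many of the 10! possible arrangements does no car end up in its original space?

1334961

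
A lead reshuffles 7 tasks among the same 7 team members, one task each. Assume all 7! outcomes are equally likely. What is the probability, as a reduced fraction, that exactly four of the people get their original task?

1/72

Favorable outcomes: C(7,4)·!3 = 35·2 = 70.
Total outcomes: 7! = 5040.
Probability = 70/5040 = 1/72.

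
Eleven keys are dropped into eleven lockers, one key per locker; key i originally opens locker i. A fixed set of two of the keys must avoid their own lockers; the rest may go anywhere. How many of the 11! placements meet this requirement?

33022080

Let A_j be the event that the j-th constrained one is fixed. By inclusion-exclusion over the 2 events:
Σ_{j=0}^{2} (-1)^j C(2,j)(11-j)!
= C(2,0)·11! - C(2,1)·10! + C(2,2)·9!
= 39916800 - 7257600 + 362880
= 33022080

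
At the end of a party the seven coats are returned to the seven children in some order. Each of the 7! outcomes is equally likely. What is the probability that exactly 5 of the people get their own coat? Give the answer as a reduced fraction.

1/240

Favorable outcomes: C(7,5)·!2 = 21·1 = 21.
Total outcomes: 7! = 5040.
Probability = 21/5040 = 1/240.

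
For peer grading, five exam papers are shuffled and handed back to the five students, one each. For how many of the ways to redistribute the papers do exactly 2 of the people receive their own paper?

20

Choose which 2 of the 5 are fixed: C(5,2) = 10.
The other 3 form a derangement: !3 = 2.
Total: 10 × 2 = 20.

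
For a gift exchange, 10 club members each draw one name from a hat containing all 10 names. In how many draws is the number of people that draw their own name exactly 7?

Choose which 7 of the 10 are fixed: C(10,7) = 120.
The remaining 3 must be deranged: !3 = 2.
Total: 120 × 2 = 240.

240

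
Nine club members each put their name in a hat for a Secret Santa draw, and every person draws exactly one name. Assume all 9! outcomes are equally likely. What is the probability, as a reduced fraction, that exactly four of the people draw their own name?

Favorable outcomes: C(9,4)·!5 = 126·44 = 5544.
Total outcomes: 9! = 362880.
Probability = 5544/362880 = 11/720.

11/720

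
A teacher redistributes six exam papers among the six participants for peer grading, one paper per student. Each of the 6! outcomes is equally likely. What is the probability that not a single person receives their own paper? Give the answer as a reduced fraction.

Favorable outcomes: !6 = 265.
Total outcomes: 6! = 720.
Probability = 265/720 = 53/144.

53/144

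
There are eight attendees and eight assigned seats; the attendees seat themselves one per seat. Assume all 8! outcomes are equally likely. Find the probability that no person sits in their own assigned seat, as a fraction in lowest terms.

2119/5760

Favorable outcomes: !8 = 14833.
Total outcomes: 8! = 40320.
Probability = 14833/40320 = 2119/5760.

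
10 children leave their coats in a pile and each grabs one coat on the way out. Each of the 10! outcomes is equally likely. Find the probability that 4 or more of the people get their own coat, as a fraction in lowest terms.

34457/1814400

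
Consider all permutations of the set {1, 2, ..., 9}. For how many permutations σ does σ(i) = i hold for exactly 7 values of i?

Choose which 7 of the 9 are fixed: C(9,7) = 36.
The other 2 form a derangement: !2 = 1.
Total: 36 × 1 = 36.

36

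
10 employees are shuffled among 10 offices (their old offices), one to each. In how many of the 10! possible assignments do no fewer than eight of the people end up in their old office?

46

# with exactly i fixed is C(10,i)·!(10-i); sum over i=8..10:
  i=8: C(10,8)·!2 = 45·1 = 45
  i=9: C(10,9)·!1 = 10·0 = 0
  i=10: C(10,10)·!0 = 1·1 = 1
Total = 46.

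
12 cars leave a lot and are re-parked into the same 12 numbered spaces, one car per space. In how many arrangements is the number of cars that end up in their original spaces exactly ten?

66

Choose which 10 of the 12 are fixed: C(12,10) = 66.
The remaining 2 must be deranged: !2 = 1.
Total: 66 × 1 = 66.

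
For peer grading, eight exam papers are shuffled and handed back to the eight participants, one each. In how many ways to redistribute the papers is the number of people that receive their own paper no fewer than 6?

29

# with exactly i fixed is C(8,i)·!(8-i); sum over i=6..8:
  i=6: C(8,6)·!2 = 28·1 = 28
  i=7: C(8,7)·!1 = 8·0 = 0
  i=8: C(8,8)·!0 = 1·1 = 1
Total = 29.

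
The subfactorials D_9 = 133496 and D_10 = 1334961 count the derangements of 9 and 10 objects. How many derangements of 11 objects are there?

D_11 = (11-1)·(D_10 + D_9) = 10·(1334961 + 133496) = 10·1468457 = 14684570.

14684570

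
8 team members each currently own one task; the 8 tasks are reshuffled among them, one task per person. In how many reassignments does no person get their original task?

14833

!8 is the nearest integer to 8!/e.
8! = 40320, and 40320/e ≈ 14832.90, so !8 = 14833.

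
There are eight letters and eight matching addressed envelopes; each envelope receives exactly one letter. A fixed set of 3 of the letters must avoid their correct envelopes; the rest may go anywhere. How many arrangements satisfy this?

27240

Let A_j be the event that the j-th constrained one is fixed. By inclusion-exclusion over the 3 events:
Σ_{j=0}^{3} (-1)^j C(3,j)(8-j)!
= C(3,0)·8! - C(3,1)·7! + C(3,2)·6! - C(3,3)·5!
= 40320 - 15120 + 2160 - 120
= 27240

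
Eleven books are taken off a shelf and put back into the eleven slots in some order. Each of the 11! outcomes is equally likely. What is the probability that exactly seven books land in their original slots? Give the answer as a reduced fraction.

1/13440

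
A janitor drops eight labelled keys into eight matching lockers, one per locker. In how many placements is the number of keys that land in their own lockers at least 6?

29

# with exactly i fixed is C(8,i)·!(8-i); sum over i=6..8:
  i=6: C(8,6)·!2 = 28·1 = 28
  i=7: C(8,7)·!1 = 8·0 = 0
  i=8: C(8,8)·!0 = 1·1 = 1
Total = 29.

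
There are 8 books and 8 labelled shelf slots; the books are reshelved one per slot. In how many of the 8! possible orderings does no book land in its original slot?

Use !n = n·!(n-1) + (-1)^n.
!8 = 8·1854 + 1 = 14833

14833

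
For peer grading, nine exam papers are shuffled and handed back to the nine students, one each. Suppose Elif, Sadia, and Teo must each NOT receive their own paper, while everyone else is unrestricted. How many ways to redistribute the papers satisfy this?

Inclusion-exclusion on the 3 forbidden self-matches:
Σ_{j=0}^{3} (-1)^j C(3,j)(9-j)!
= C(3,0)·9! - C(3,1)·8! + C(3,2)·7! - C(3,3)·6!
= 362880 - 120960 + 15120 - 720
= 256320

256320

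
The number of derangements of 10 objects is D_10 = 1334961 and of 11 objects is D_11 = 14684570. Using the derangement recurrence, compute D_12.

176214841

D_12 = (12-1)·(D_11 + D_10) = 11·(14684570 + 1334961) = 11·16019531 = 176214841.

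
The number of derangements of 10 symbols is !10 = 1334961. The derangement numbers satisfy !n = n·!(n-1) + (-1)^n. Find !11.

14684570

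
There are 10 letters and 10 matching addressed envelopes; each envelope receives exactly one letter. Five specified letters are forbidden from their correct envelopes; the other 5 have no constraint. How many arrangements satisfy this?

2170680

Inclusion-exclusion on the 5 forbidden self-matches:
Σ_{j=0}^{5} (-1)^j C(5,j)(10-j)!
= C(5,0)·10! - C(5,1)·9! + C(5,2)·8! - C(5,3)·7! + C(5,4)·6! - C(5,5)·5!
= 3628800 - 1814400 + 403200 - 50400 + 3600 - 120
= 2170680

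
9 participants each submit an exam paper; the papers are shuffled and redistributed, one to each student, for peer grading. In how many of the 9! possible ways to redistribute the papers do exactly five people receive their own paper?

1134

Pick the 5 fixed positions: C(9,5) = 126 ways.
The remaining 4 must be deranged: !4 = 9.
Total: 126 × 9 = 1134.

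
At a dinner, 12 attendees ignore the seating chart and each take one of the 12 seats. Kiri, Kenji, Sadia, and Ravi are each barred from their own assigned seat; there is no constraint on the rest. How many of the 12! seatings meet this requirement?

339696000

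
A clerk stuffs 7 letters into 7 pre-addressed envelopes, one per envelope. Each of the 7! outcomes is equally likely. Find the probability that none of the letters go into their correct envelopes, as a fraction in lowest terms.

103/280

Favorable outcomes: !7 = 1854.
Total outcomes: 7! = 5040.
Probability = 1854/5040 = 103/280.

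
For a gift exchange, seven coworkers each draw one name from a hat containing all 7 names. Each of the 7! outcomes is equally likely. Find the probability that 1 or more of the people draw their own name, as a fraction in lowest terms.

177/280

Favorable outcomes: Σ_{i≥1} C(7,i)·!(7-i) = 7·265 + 21·44 + 35·9 + 35·2 + 21·1 + 7·0 + 1·1 = 3186.
Total outcomes: 7! = 5040.
Probability = 3186/5040 = 177/280.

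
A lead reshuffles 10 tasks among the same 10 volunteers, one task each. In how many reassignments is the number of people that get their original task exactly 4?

55650

Choose which 4 of the 10 are fixed: C(10,4) = 210.
The other 6 form a derangement: !6 = 265.
Total: 210 × 265 = 55650.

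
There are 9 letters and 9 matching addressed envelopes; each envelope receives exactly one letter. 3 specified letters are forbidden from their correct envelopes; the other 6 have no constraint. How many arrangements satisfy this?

Inclusion-exclusion on the 3 forbidden self-matches:
Σ_{j=0}^{3} (-1)^j C(3,j)(9-j)!
= C(3,0)·9! - C(3,1)·8! + C(3,2)·7! - C(3,3)·6!
= 362880 - 120960 + 15120 - 720
= 256320

256320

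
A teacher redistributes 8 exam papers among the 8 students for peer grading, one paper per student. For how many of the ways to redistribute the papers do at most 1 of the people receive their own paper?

29665

Sum C(8,i)·!(8-i) for i = 0..1:
  i=0: C(8,0)·!8 = 1·14833 = 14833
  i=1: C(8,1)·!7 = 8·1854 = 14832
Total = 29665.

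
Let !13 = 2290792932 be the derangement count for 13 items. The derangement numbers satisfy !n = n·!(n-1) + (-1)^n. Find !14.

!14 = 14·2290792932 + 1 = 32071101049.

32071101049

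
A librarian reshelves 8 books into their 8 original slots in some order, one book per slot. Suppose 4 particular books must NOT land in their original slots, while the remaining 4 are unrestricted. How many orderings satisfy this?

24024

Let A_j be the event that the j-th constrained one is fixed. By inclusion-exclusion over the 4 events:
Σ_{j=0}^{4} (-1)^j C(4,j)(8-j)!
= C(4,0)·8! - C(4,1)·7! + C(4,2)·6! - C(4,3)·5! + C(4,4)·4!
= 40320 - 20160 + 4320 - 480 + 24
= 24024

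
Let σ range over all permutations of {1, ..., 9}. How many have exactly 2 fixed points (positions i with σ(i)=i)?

Choose which 2 of the 9 are fixed: C(9,2) = 36.
The remaining 7 must be deranged: !7 = 1854.
Total: 36 × 1854 = 66744.

66744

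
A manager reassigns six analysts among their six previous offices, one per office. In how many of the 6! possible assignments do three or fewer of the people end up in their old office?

Sum C(6,i)·!(6-i) for i = 0..3:
  i=0: C(6,0)·!6 = 1·265 = 265
  i=1: C(6,1)·!5 = 6·44 = 264
  i=2: C(6,2)·!4 = 15·9 = 135
  i=3: C(6,3)·!3 = 20·2 = 40
Total = 704.

704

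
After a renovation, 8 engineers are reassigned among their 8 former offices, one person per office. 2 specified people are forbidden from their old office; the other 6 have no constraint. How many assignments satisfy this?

Inclusion-exclusion on the 2 forbidden self-matches:
Σ_{j=0}^{2} (-1)^j C(2,j)(8-j)!
= C(2,0)·8! - C(2,1)·7! + C(2,2)·6!
= 40320 - 10080 + 720
= 30960

30960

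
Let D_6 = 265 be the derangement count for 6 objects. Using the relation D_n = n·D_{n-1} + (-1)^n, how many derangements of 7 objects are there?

1854

D_7 = 7·265 - 1 = 1854.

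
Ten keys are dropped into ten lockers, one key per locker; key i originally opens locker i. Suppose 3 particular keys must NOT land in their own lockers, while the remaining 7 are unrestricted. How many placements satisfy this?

2656080

Inclusion-exclusion on the 3 forbidden self-matches:
Σ_{j=0}^{3} (-1)^j C(3,j)(10-j)!
= C(3,0)·10! - C(3,1)·9! + C(3,2)·8! - C(3,3)·7!
= 3628800 - 1088640 + 120960 - 5040
= 2656080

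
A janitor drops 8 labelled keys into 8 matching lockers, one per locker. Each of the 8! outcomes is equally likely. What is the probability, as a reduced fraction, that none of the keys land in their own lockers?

2119/5760

Favorable outcomes: !8 = 14833.
Total outcomes: 8! = 40320.
Probability = 14833/40320 = 2119/5760.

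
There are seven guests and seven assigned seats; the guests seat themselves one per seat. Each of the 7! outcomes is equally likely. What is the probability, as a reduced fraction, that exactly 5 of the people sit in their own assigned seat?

Favorable outcomes: C(7,5)·!2 = 21·1 = 21.
Total outcomes: 7! = 5040.
Probability = 21/5040 = 1/240.

1/240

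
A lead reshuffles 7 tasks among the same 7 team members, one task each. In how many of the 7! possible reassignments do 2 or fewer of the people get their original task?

4633

# with exactly i fixed is C(7,i)·!(7-i); sum over i=0..2:
  i=0: C(7,0)·!7 = 1·1854 = 1854
  i=1: C(7,1)·!6 = 7·265 = 1855
  i=2: C(7,2)·!5 = 21·44 = 924
Total = 4633.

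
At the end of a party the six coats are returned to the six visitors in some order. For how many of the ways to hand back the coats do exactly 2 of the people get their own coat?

Pick the 2 fixed positions: C(6,2) = 15 ways.
The remaining 4 must be deranged: !4 = 9.
Total: 15 × 9 = 135.

135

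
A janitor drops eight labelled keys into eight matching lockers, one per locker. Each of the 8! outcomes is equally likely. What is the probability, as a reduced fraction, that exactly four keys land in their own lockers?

Favorable outcomes: C(8,4)·!4 = 70·9 = 630.
Total outcomes: 8! = 40320.
Probability = 630/40320 = 1/64.

1/64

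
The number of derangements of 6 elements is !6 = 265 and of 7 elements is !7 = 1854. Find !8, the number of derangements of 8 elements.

14833

!8 = (8-1)·(!7 + !6) = 7·(1854 + 265) = 7·2119 = 14833.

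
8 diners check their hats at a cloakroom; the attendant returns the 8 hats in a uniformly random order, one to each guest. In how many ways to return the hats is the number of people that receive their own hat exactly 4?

630

Choose which 4 of the 8 are fixed: C(8,4) = 70.
The other 4 form a derangement: !4 = 9.
Total: 70 × 9 = 630.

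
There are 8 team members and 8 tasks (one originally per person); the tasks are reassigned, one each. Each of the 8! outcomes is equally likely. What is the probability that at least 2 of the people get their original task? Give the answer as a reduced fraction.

2131/8064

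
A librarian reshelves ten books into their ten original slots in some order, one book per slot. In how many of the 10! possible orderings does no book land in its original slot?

By inclusion-exclusion, !10 = Σ (-1)^k · 10!/k! for k=0..10
= 10! - 10!/1! + 10!/2! - 10!/3! + 10!/4! - 10!/5! + 10!/6! - 10!/7! + 10!/8! - 10!/9! + 10!/10!
= 3628800 - 3628800 + 1814400 - 604800 + 151200 - 30240 + 5040 - 720 + 90 - 10 + 1
= 1334961

1334961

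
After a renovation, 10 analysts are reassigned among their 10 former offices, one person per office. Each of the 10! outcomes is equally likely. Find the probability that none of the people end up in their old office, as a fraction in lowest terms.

16481/44800

Favorable outcomes: !10 = 1334961.
Total outcomes: 10! = 3628800.
Probability = 1334961/3628800 = 16481/44800.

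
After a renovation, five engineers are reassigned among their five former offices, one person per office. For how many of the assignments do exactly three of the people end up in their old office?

10

Pick the 3 fixed positions: C(5,3) = 10 ways.
The other 2 form a derangement: !2 = 1.
Total: 10 × 1 = 10.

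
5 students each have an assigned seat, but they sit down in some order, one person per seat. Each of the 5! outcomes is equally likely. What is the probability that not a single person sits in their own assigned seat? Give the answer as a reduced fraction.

11/30

Favorable outcomes: !5 = 44.
Total outcomes: 5! = 120.
Probability = 44/120 = 11/30.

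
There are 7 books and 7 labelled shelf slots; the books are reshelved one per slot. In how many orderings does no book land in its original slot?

!7 is the nearest integer to 7!/e.
7! = 5040, and 5040/e ≈ 1854.11, so !7 = 1854.

1854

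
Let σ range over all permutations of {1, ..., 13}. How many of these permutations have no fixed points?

2290792932

By inclusion-exclusion, !13 = Σ (-1)^k · 13!/k! for k=0..13
= 13! - 13!/1! + 13!/2! - 13!/3! + 13!/4! - 13!/5! + 13!/6! - 13!/7! + 13!/8! - 13!/9! + 13!/10! - 13!/11! + 13!/12! - 13!/13!
= 6227020800 - 6227020800 + 3113510400 - 1037836800 + 259459200 - 51891840 + 8648640 - 1235520 + 154440 - 17160 + 1716 - 156 + 13 - 1
= 2290792932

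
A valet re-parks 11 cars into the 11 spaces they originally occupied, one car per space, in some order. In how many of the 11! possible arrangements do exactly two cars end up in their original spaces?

7342280

Choose which 2 of the 11 are fixed: C(11,2) = 55.
The other 9 form a derangement: !9 = 133496.
Total: 55 × 133496 = 7342280.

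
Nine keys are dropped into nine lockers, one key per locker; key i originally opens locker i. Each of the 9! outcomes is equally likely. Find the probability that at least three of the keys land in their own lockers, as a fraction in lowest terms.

29143/362880

Favorable outcomes: Σ_{i≥3} C(9,i)·!(9-i) = 84·265 + 126·44 + 126·9 + 84·2 + 36·1 + 9·0 + 1·1 = 29143.
Total outcomes: 9! = 362880.
Probability = 29143/362880 = 29143/362880.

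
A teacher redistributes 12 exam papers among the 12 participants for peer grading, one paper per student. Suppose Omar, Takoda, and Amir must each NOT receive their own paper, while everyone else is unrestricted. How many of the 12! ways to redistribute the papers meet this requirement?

369774720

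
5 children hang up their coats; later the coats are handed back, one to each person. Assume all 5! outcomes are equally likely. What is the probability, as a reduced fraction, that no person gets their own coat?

11/30

Favorable outcomes: !5 = 44.
Total outcomes: 5! = 120.
Probability = 44/120 = 11/30.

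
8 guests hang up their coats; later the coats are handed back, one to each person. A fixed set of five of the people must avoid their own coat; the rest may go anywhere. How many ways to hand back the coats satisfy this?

21234

Inclusion-exclusion on the 5 forbidden self-matches:
Σ_{j=0}^{5} (-1)^j C(5,j)(8-j)!
= C(5,0)·8! - C(5,1)·7! + C(5,2)·6! - C(5,3)·5! + C(5,4)·4! - C(5,5)·3!
= 40320 - 25200 + 7200 - 1200 + 120 - 6
= 21234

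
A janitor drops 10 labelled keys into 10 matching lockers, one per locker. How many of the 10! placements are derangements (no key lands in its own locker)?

The subfactorial !10 = [10!/e] (nearest integer).
10! = 3628800, and 3628800/e ≈ 1334960.92, so !10 = 1334961.

1334961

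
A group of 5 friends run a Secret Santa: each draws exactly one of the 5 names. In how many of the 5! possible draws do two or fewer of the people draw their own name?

# with exactly i fixed is C(5,i)·!(5-i); sum over i=0..2:
  i=0: C(5,0)·!5 = 1·44 = 44
  i=1: C(5,1)·!4 = 5·9 = 45
  i=2: C(5,2)·!3 = 10·2 = 20
Total = 109.

109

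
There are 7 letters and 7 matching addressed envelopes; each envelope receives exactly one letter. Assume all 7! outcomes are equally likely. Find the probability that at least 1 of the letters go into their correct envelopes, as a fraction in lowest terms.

177/280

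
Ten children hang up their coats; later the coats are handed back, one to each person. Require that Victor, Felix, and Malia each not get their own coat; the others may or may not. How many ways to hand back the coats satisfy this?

2656080

Inclusion-exclusion on the 3 forbidden self-matches:
Σ_{j=0}^{3} (-1)^j C(3,j)(10-j)!
= C(3,0)·10! - C(3,1)·9! + C(3,2)·8! - C(3,3)·7!
= 3628800 - 1088640 + 120960 - 5040
= 2656080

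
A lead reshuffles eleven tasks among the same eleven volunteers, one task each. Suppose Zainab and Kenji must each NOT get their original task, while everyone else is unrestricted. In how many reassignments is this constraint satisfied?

33022080

Inclusion-exclusion on the 2 forbidden self-matches:
Σ_{j=0}^{2} (-1)^j C(2,j)(11-j)!
= C(2,0)·11! - C(2,1)·10! + C(2,2)·9!
= 39916800 - 7257600 + 362880
= 33022080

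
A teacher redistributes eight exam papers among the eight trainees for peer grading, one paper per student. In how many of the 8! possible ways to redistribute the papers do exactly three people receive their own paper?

Choose which 3 of the 8 are fixed: C(8,3) = 56.
The other 5 form a derangement: !5 = 44.
Total: 56 × 44 = 2464.

2464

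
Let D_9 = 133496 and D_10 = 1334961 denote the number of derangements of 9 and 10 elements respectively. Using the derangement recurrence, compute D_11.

14684570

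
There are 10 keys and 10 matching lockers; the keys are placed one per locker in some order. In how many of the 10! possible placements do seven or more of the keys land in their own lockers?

Sum C(10,i)·!(10-i) for i = 7..10:
  i=7: C(10,7)·!3 = 120·2 = 240
  i=8: C(10,8)·!2 = 45·1 = 45
  i=9: C(10,9)·!1 = 10·0 = 0
  i=10: C(10,10)·!0 = 1·1 = 1
Total = 286.

286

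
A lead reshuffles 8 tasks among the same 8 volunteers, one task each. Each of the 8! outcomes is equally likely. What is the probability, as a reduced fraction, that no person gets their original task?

2119/5760

Favorable outcomes: !8 = 14833.
Total outcomes: 8! = 40320.
Probability = 14833/40320 = 2119/5760.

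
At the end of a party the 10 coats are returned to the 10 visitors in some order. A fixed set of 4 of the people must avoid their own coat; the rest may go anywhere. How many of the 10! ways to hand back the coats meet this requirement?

Inclusion-exclusion on the 4 forbidden self-matches:
Σ_{j=0}^{4} (-1)^j C(4,j)(10-j)!
= C(4,0)·10! - C(4,1)·9! + C(4,2)·8! - C(4,3)·7! + C(4,4)·6!
= 3628800 - 1451520 + 241920 - 20160 + 720
= 2399760

2399760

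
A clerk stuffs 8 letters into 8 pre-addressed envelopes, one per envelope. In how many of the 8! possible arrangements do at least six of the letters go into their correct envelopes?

# with exactly i fixed is C(8,i)·!(8-i); sum over i=6..8:
  i=6: C(8,6)·!2 = 28·1 = 28
  i=7: C(8,7)·!1 = 8·0 = 0
  i=8: C(8,8)·!0 = 1·1 = 1
Total = 29.

29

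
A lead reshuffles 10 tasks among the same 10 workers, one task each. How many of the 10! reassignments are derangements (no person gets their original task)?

1334961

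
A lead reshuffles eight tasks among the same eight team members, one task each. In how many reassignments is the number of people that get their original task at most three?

Sum C(8,i)·!(8-i) for i = 0..3:
  i=0: C(8,0)·!8 = 1·14833 = 14833
  i=1: C(8,1)·!7 = 8·1854 = 14832
  i=2: C(8,2)·!6 = 28·265 = 7420
  i=3: C(8,3)·!5 = 56·44 = 2464
Total = 39549.

39549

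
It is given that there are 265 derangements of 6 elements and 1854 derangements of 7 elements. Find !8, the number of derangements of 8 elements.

14833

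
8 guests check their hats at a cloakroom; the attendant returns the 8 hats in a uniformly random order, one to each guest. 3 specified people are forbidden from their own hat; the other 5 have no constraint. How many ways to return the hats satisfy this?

27240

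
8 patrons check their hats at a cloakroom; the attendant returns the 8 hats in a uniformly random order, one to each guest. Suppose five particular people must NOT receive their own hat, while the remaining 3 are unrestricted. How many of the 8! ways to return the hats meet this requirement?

Inclusion-exclusion on the 5 forbidden self-matches:
Σ_{j=0}^{5} (-1)^j C(5,j)(8-j)!
= C(5,0)·8! - C(5,1)·7! + C(5,2)·6! - C(5,3)·5! + C(5,4)·4! - C(5,5)·3!
= 40320 - 25200 + 7200 - 1200 + 120 - 6
= 21234

21234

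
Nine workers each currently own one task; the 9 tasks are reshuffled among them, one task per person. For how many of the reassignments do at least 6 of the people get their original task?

# with exactly i fixed is C(9,i)·!(9-i); sum over i=6..9:
  i=6: C(9,6)·!3 = 84·2 = 168
  i=7: C(9,7)·!2 = 36·1 = 36
  i=8: C(9,8)·!1 = 9·0 = 0
  i=9: C(9,9)·!0 = 1·1 = 1
Total = 205.

205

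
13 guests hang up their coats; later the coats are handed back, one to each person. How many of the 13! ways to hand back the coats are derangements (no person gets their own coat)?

2290792932

!13 = 13! · Σ_{k=0}^{13} (-1)^k/k!
= 13! - 13!/1! + 13!/2! - 13!/3! + 13!/4! - 13!/5! + 13!/6! - 13!/7! + 13!/8! - 13!/9! + 13!/10! - 13!/11! + 13!/12! - 13!/13!
= 6227020800 - 6227020800 + 3113510400 - 1037836800 + 259459200 - 51891840 + 8648640 - 1235520 + 154440 - 17160 + 1716 - 156 + 13 - 1
= 2290792932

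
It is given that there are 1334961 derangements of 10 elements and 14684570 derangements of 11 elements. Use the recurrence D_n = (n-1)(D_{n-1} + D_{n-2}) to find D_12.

D_12 = (12-1)·(D_11 + D_10) = 11·(14684570 + 1334961) = 11·16019531 = 176214841.

176214841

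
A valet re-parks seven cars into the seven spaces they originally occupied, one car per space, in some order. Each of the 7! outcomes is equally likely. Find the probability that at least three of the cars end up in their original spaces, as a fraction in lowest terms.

Favorable outcomes: Σ_{i≥3} C(7,i)·!(7-i) = 35·9 + 35·2 + 21·1 + 7·0 + 1·1 = 407.
Total outcomes: 7! = 5040.
Probability = 407/5040 = 407/5040.

407/5040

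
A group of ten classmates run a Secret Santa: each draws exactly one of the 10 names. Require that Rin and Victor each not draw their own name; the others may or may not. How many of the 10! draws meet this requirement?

2943360

Let A_j be the event that the j-th constrained one is fixed. By inclusion-exclusion over the 2 events:
Σ_{j=0}^{2} (-1)^j C(2,j)(10-j)!
= C(2,0)·10! - C(2,1)·9! + C(2,2)·8!
= 3628800 - 725760 + 40320
= 2943360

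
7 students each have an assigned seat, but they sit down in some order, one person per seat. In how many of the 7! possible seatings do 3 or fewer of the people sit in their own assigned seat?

4948

# with exactly i fixed is C(7,i)·!(7-i); sum over i=0..3:
  i=0: C(7,0)·!7 = 1·1854 = 1854
  i=1: C(7,1)·!6 = 7·265 = 1855
  i=2: C(7,2)·!5 = 21·44 = 924
  i=3: C(7,3)·!4 = 35·9 = 315
Total = 4948.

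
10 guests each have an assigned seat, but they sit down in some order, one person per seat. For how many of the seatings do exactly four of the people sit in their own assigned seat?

55650

Pick the 4 fixed positions: C(10,4) = 210 ways.
The other 6 form a derangement: !6 = 265.
Total: 210 × 265 = 55650.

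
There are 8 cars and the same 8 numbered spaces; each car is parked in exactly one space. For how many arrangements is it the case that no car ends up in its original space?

14833

The subfactorial !8 = [8!/e] (nearest integer).
8! = 40320, and 40320/e ≈ 14832.90, so !8 = 14833.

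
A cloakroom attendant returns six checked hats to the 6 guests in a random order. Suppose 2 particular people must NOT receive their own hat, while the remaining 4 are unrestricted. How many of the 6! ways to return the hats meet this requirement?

Inclusion-exclusion on the 2 forbidden self-matches:
Σ_{j=0}^{2} (-1)^j C(2,j)(6-j)!
= C(2,0)·6! - C(2,1)·5! + C(2,2)·4!
= 720 - 240 + 24
= 504

504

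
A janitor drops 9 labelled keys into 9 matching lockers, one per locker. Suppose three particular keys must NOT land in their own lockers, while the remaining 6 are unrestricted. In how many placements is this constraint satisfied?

256320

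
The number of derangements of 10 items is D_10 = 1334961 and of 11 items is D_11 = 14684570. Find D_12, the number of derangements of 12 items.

176214841

D_12 = (12-1)·(D_11 + D_10) = 11·(14684570 + 1334961) = 11·16019531 = 176214841.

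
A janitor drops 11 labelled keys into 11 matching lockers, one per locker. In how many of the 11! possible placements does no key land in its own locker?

14684570

!11 is the nearest integer to 11!/e.
11! = 39916800, and 39916800/e ≈ 14684570.08, so !11 = 14684570.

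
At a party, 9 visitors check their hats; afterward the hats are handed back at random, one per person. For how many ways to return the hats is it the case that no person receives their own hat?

The subfactorial !9 = [9!/e] (nearest integer).
9! = 362880, and 362880/e ≈ 133496.09, so !9 = 133496.

133496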